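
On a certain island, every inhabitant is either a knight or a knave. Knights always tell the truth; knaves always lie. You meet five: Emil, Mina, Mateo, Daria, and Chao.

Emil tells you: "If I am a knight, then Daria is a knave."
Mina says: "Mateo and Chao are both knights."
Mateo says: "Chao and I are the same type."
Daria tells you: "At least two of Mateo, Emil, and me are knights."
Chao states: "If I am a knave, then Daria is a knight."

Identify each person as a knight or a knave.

Emil: knight, Mina: knave, Mateo: knave, Daria: knave, Chao: knight

Consider Emil. Suppose Emil is a knave.
Then Emil's own statement would have to be false, but it can't be — contradiction.
So Emil is a knight.
Consider Mina. Suppose Mina is a knight.
Then no assignment of the remaining roles makes every statement match its speaker's type — contradiction.
So Mina is a knave.
Consider Mateo. Suppose Mateo is a knight.
Then no assignment of the remaining roles makes every statement match its speaker's type — contradiction.
So Mateo is a knave.
Consider Daria. Suppose Daria is a knight.
Then Emil's statement comes out false, contradicting Emil being a knight.
So Daria is a knave.
Consider Chao. Suppose Chao is a knave.
Then Mateo's statement comes out true, contradicting Mateo being a knave.
So Chao is a knight.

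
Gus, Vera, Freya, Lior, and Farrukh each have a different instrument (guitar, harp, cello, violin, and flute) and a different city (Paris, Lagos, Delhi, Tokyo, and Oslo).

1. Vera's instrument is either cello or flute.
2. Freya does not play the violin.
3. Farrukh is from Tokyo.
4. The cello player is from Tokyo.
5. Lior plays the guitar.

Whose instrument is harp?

Clue 1 rules out Vera for the one with instrument harp.
With clues 1–4, Farrukh is impossible for the one with instrument harp.
With clues 1–5, Gus and Lior are impossible for the one with instrument harp.
That leaves Freya.

Freya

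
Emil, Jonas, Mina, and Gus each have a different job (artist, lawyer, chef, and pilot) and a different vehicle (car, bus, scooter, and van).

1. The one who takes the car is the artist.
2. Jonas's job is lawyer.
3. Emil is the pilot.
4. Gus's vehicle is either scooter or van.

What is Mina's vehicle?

With clues 1–4, bus, scooter, and van are impossible for Mina's vehicle.
That leaves car.

car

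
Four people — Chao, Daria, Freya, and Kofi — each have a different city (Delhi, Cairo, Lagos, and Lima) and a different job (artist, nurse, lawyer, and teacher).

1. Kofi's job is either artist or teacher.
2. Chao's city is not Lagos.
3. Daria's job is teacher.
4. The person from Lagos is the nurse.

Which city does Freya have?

With clues 1–4, Cairo, Delhi, and Lima are impossible for Freya's city.
That leaves Lagos.

Lagos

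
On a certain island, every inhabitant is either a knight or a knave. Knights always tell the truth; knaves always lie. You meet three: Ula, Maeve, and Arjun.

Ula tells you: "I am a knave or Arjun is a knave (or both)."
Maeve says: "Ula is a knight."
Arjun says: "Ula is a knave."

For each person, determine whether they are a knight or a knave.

Ula: knight, Maeve: knight, Arjun: knave

Consider Ula. Suppose Ula is a knave.
Then Ula's own statement would have to be false, but it can't be — contradiction.
So Ula is a knight.
With that fixed, Maeve's statement is true, so Maeve is a knight.
With that fixed, Arjun's statement is false, so Arjun is a knave.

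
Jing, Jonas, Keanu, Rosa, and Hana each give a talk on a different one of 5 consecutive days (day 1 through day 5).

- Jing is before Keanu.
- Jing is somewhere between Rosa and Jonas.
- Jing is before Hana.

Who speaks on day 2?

Jing

With clues 1–2, Keanu is ruled out for day 2.
With clues 1–3, Hana, Jonas, and Rosa are ruled out for day 2.
So day 2 is Jing.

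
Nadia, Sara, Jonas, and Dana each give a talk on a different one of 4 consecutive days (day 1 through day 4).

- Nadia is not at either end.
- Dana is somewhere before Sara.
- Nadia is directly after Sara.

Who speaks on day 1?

With clue 1, Nadia is ruled out for day 1.
With clues 1–2, Sara is ruled out for day 1.
With clues 1–3, Jonas is ruled out for day 1.
So day 1 is Dana.

Dana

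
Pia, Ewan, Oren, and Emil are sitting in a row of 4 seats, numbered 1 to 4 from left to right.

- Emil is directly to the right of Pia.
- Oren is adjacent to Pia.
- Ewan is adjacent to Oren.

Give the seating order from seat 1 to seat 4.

Ewan, Oren, Pia, Emil

From clue 1: Pia is in {1,2,3}.
From clues 1–2: Pia is in {2,3}.
From clues 1–3: Ewan → seat 1, Oren → seat 2, Pia → seat 3, Emil → seat 4.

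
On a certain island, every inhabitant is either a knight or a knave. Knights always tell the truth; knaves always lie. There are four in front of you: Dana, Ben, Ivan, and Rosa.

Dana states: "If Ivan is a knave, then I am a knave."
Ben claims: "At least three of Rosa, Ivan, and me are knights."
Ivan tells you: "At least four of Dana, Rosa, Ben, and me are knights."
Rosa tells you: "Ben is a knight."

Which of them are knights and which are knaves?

Consider Dana. Suppose Dana is a knave.
Then Dana's own statement would have to be false, but it can't be — contradiction.
So Dana is a knight.
Consider Ben. Suppose Ben is a knave.
Then no assignment of the remaining roles makes every statement match its speaker's type — contradiction.
So Ben is a knight.
With that fixed, Rosa's statement is true, so Rosa is a knight.
Consider Ivan. Suppose Ivan is a knave.
Then Dana's statement comes out false, contradicting Dana being a knight.
So Ivan is a knight.

Dana: knight, Ben: knight, Ivan: knight, Rosa: knight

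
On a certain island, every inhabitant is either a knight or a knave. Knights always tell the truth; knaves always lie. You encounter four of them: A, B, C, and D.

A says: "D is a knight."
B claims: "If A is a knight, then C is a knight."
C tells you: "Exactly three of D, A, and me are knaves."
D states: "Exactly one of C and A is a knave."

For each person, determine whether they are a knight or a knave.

Consider A. Suppose A is a knave.
Then no assignment of the remaining roles makes every statement match its speaker's type — contradiction.
So A is a knight.
With that fixed, C's statement is false, so C is a knave.
With that fixed, D's statement is true, so D is a knight.
With that fixed, B's statement is false, so B is a knave.

A: knight, B: knave, C: knave, D: knight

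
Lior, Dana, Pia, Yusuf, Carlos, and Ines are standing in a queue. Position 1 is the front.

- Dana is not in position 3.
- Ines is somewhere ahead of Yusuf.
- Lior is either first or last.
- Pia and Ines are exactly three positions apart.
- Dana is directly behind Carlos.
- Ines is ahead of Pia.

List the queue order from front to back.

From clue 1: Dana is in {1,2,4,5,6}.
From clues 1–3: Lior is in {1,6}.
From clues 1–5: Lior → position 1, Carlos → position 3, Dana → position 4, Yusuf → position 6.
From clues 1–6: Ines → position 2, Pia → position 5.

Lior, Ines, Carlos, Dana, Pia, Yusuf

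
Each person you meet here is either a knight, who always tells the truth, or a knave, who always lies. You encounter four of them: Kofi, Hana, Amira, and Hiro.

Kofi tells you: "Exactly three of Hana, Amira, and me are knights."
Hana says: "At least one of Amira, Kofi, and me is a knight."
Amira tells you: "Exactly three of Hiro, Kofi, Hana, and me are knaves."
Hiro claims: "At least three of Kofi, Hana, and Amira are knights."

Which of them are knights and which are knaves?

Kofi: knave, Hana: knave, Amira: knave, Hiro: knave

Consider Kofi. Suppose Kofi is a knight.
Then no assignment of the remaining roles makes every statement match its speaker's type — contradiction.
So Kofi is a knave.
With that fixed, Hiro's statement is false, so Hiro is a knave.
Consider Hana. Suppose Hana is a knight.
Then whichever role Amira has, Amira's statement has the wrong truth value — contradiction.
So Hana is a knave.
Consider Amira. Suppose Amira is a knight.
Then Hana's statement comes out true, contradicting Hana being a knave.
So Amira is a knave.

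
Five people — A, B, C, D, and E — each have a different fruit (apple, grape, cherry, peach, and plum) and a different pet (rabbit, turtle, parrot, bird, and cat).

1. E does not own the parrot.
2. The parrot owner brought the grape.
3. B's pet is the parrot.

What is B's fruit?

grape

With clues 1–3, apple, cherry, peach, and plum are impossible for B's fruit.
That leaves grape.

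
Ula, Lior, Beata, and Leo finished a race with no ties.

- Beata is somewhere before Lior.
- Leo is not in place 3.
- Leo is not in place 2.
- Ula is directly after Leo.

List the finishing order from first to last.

From clue 1: Lior is in {2,3,4}.
From clues 1–3: Leo is in {1,4}.
From clues 1–4: Leo → place 1, Ula → place 2, Beata → place 3, Lior → place 4.

Leo, Ula, Beata, Lior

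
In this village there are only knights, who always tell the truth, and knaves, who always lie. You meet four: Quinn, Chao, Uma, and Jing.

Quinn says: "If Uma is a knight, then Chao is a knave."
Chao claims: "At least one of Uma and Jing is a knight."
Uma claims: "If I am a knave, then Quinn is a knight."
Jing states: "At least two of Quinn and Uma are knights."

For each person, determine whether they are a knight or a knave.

Consider Quinn. Suppose Quinn is a knight.
Then no assignment of the remaining roles makes every statement match its speaker's type — contradiction.
So Quinn is a knave.
With that fixed, Jing's statement is false, so Jing is a knave.
Consider Chao. Suppose Chao is a knave.
Then Quinn's statement comes out true, contradicting Quinn being a knave.
So Chao is a knight.
Consider Uma. Suppose Uma is a knave.
Then Quinn's statement comes out true, contradicting Quinn being a knave.
So Uma is a knight.

Quinn: knave, Chao: knight, Uma: knight, Jing: knave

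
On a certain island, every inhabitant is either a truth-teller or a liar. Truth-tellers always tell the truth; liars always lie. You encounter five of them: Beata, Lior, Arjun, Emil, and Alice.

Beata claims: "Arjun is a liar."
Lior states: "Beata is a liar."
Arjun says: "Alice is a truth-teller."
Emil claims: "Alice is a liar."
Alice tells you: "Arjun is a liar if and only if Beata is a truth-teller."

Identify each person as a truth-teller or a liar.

Beata: liar, Lior: truth-teller, Arjun: truth-teller, Emil: liar, Alice: truth-teller

Consider Beata. Suppose Beata is a truth-teller.
Then no assignment of the remaining roles makes every statement match its speaker's type — contradiction.
So Beata is a liar.
With that fixed, Lior's statement is true, so Lior is a truth-teller.
Consider Arjun. Suppose Arjun is a liar.
Then Beata's statement comes out true, contradicting Beata being a liar.
So Arjun is a truth-teller.
With that fixed, Alice's statement is true, so Alice is a truth-teller.
With that fixed, Emil's statement is false, so Emil is a liar.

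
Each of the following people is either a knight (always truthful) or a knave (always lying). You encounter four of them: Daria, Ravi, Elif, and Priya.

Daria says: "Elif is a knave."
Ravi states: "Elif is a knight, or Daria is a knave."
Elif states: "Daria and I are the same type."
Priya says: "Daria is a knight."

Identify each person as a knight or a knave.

Consider Daria. Suppose Daria is a knave.
Then whichever role Elif has, Elif's statement has the wrong truth value — contradiction.
So Daria is a knight.
With that fixed, Priya's statement is true, so Priya is a knight.
Consider Ravi. Suppose Ravi is a knight.
Then no assignment of the remaining roles makes every statement match its speaker's type — contradiction.
So Ravi is a knave.
Consider Elif. Suppose Elif is a knight.
Then Daria's statement comes out false, contradicting Daria being a knight.
So Elif is a knave.

Daria: knight, Ravi: knave, Elif: knave, Priya: knight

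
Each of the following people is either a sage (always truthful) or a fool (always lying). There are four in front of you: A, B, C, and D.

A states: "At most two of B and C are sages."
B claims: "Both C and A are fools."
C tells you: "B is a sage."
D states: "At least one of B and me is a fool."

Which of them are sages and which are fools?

Regardless of anyone's role, A's statement is true, so A is a sage.
With that fixed, B's statement is false, so B is a fool.
With that fixed, C's statement is false, so C is a fool.
With that fixed, D's statement is true, so D is a sage.

A: sage, B: fool, C: fool, D: sage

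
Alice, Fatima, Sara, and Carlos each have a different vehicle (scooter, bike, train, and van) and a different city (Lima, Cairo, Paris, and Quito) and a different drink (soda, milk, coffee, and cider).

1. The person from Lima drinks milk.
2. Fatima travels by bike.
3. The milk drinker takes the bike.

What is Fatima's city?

Lima

With clues 1–3, Cairo, Paris, and Quito are impossible for Fatima's city.
That leaves Lima.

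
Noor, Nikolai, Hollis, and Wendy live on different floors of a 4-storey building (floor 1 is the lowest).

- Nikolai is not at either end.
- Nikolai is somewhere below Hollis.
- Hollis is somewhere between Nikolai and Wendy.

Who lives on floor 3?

Hollis

With clues 1–3, Nikolai, Noor, and Wendy are ruled out for floor 3.
So floor 3 is Hollis.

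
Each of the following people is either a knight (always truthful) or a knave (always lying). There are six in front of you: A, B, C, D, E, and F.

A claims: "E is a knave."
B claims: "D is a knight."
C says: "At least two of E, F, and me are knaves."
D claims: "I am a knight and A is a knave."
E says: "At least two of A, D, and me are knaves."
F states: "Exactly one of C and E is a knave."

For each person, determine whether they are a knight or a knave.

A: knave, B: knave, C: knave, D: knave, E: knight, F: knight

Consider A. Suppose A is a knight.
Then no assignment of the remaining roles makes every statement match its speaker's type — contradiction.
So A is a knave.
Consider B. Suppose B is a knight.
Then no assignment of the remaining roles makes every statement match its speaker's type — contradiction.
So B is a knave.
Consider C. Suppose C is a knight.
Then no assignment of the remaining roles makes every statement match its speaker's type — contradiction.
So C is a knave.
Consider D. Suppose D is a knight.
Then B's statement comes out true, contradicting B being a knave.
So D is a knave.
With that fixed, E's statement is true, so E is a knight.
With that fixed, F's statement is true, so F is a knight.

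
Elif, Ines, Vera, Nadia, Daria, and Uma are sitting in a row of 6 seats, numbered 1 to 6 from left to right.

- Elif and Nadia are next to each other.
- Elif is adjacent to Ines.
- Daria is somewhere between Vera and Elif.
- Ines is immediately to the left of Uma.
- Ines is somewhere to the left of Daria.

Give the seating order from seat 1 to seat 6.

From clues 1–2: Elif is in {2,3,4,5}.
From clues 1–4: Elif is in {2,4}.
From clues 1–5: Nadia → seat 1, Elif → seat 2, Ines → seat 3, Uma → seat 4, Daria → seat 5, Vera → seat 6.

Nadia, Elif, Ines, Uma, Daria, Vera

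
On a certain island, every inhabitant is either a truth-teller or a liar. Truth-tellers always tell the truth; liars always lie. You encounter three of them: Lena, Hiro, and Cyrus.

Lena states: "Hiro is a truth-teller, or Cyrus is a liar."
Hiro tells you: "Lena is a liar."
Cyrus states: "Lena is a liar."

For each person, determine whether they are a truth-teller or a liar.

Lena: truth-teller, Hiro: liar, Cyrus: liar

Consider Lena. Suppose Lena is a liar.
Then no assignment of the remaining roles makes every statement match its speaker's type — contradiction.
So Lena is a truth-teller.
With that fixed, Hiro's statement is false, so Hiro is a liar.
With that fixed, Cyrus's statement is false, so Cyrus is a liar.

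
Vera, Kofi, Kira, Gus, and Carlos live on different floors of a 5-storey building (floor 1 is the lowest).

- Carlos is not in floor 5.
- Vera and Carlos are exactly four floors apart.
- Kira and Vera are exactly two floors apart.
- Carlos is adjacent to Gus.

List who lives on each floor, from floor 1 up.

From clue 1: Carlos is in {1,2,3,4}.
From clues 1–2: Carlos → floor 1, Vera → floor 5.
From clues 1–3: Kira → floor 3.
From clues 1–4: Gus → floor 2, Kofi → floor 4.

Carlos, Gus, Kira, Kofi, Vera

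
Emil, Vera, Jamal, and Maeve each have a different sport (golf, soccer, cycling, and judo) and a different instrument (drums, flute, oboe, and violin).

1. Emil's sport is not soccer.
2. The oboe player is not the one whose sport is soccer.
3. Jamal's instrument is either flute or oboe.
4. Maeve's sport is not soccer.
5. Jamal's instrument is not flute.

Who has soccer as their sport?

Vera

Clue 1 rules out Emil for the one with sport soccer.
With clues 1–4, Maeve is impossible for the one with sport soccer.
With clues 1–5, Jamal is impossible for the one with sport soccer.
That leaves Vera.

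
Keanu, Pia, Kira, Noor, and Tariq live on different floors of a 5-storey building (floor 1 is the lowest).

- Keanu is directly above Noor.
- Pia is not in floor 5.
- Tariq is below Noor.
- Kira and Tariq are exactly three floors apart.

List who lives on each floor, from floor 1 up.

Pia, Tariq, Noor, Keanu, Kira

From clue 1: Keanu is in {2,3,4,5}.
From clues 1–3: Keanu is in {3,4,5}.
From clues 1–4: Pia → floor 1, Tariq → floor 2, Noor → floor 3, Keanu → floor 4, Kira → floor 5.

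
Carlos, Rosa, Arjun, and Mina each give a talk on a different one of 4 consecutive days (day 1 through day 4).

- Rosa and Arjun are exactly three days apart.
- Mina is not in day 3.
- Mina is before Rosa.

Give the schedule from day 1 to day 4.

From clue 1: Carlos is in {2,3}.
From clues 1–2: Mina → day 2, Carlos → day 3.
From clues 1–3: Arjun → day 1, Rosa → day 4.

Arjun, Mina, Carlos, Rosa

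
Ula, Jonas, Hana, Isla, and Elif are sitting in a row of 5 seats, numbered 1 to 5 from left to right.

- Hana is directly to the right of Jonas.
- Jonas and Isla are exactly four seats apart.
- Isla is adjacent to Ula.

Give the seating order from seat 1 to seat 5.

From clue 1: Jonas is in {1,2,3,4}.
From clues 1–2: Jonas → seat 1, Hana → seat 2, Isla → seat 5.
From clues 1–3: Elif → seat 3, Ula → seat 4.

Jonas, Hana, Elif, Ula, Isla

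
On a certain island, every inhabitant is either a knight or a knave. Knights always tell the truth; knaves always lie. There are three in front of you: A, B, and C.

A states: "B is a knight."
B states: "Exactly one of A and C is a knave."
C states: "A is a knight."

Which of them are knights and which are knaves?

Consider A. Suppose A is a knight.
Then no assignment of the remaining roles makes every statement match its speaker's type — contradiction.
So A is a knave.
With that fixed, C's statement is false, so C is a knave.
With that fixed, B's statement is false, so B is a knave.

A: knave, B: knave, C: knave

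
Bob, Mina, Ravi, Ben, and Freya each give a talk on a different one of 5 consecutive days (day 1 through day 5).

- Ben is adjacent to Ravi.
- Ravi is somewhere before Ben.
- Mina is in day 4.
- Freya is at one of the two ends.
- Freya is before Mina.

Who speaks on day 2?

Ravi

With clues 1–3, Bob, Freya, and Mina are ruled out for day 2.
With clues 1–5, Ben is ruled out for day 2.
So day 2 is Ravi.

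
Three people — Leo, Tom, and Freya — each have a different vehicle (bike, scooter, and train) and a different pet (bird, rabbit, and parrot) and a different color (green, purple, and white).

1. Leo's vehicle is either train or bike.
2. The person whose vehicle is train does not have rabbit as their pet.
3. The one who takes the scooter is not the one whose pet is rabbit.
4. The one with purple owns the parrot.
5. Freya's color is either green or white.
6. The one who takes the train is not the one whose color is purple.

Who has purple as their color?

Tom

With clues 1–5, Freya is impossible for the one with color purple.
With clues 1–6, Leo is impossible for the one with color purple.
That leaves Tom.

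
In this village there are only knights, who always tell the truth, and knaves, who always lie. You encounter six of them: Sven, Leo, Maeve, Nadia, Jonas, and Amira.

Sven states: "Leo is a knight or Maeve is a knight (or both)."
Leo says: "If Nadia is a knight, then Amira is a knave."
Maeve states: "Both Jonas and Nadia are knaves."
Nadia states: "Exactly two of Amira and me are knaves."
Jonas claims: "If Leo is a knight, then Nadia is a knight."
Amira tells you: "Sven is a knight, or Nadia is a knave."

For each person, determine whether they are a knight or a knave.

Consider Sven. Suppose Sven is a knave.
Then no assignment of the remaining roles makes every statement match its speaker's type — contradiction.
So Sven is a knight.
With that fixed, Amira's statement is true, so Amira is a knight.
With that fixed, Nadia's statement is false, so Nadia is a knave.
With that fixed, Leo's statement is true, so Leo is a knight.
With that fixed, Jonas's statement is false, so Jonas is a knave.
With that fixed, Maeve's statement is true, so Maeve is a knight.

Sven: knight, Leo: knight, Maeve: knight, Nadia: knave, Jonas: knave, Amira: knight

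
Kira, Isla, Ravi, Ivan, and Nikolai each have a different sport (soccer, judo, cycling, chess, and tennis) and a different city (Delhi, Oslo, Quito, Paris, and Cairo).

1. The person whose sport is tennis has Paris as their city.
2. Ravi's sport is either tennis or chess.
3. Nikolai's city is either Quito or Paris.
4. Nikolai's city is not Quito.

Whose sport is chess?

Ravi

With clues 1–4, Isla, Ivan, Kira, and Nikolai are impossible for the one with sport chess.
That leaves Ravi.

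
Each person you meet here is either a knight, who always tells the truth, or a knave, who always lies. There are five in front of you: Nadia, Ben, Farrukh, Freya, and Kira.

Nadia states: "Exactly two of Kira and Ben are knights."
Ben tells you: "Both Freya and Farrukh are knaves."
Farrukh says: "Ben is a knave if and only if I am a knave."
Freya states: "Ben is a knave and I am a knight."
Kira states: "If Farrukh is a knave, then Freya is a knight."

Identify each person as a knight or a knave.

Nadia: knave, Ben: knight, Farrukh: knave, Freya: knave, Kira: knave

Consider Nadia. Suppose Nadia is a knight.
Then no assignment of the remaining roles makes every statement match its speaker's type — contradiction.
So Nadia is a knave.
Consider Ben. Suppose Ben is a knave.
Then whichever role Farrukh has, Farrukh's statement has the wrong truth value — contradiction.
So Ben is a knight.
With that fixed, Freya's statement is false, so Freya is a knave.
Consider Farrukh. Suppose Farrukh is a knight.
Then Ben's statement comes out false, contradicting Ben being a knight.
So Farrukh is a knave.
With that fixed, Kira's statement is false, so Kira is a knave.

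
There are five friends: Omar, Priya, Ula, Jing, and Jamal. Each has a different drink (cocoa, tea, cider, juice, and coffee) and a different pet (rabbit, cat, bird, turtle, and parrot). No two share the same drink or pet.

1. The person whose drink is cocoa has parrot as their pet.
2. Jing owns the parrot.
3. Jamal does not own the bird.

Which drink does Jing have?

cocoa

With clues 1–2, cider, coffee, juice, and tea are impossible for Jing's drink.
That leaves cocoa.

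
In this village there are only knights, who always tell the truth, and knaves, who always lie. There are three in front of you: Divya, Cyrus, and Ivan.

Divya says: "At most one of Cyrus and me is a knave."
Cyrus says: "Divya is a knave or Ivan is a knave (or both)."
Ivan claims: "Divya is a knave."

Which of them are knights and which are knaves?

Consider Divya. Suppose Divya is a knave.
Then no assignment of the remaining roles makes every statement match its speaker's type — contradiction.
So Divya is a knight.
With that fixed, Ivan's statement is false, so Ivan is a knave.
With that fixed, Cyrus's statement is true, so Cyrus is a knight.

Divya: knight, Cyrus: knight, Ivan: knave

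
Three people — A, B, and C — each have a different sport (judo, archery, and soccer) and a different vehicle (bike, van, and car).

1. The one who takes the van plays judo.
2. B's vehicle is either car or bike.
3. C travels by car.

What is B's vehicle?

bike

With clues 1–2, van is impossible for B's vehicle.
With clues 1–3, car is impossible for B's vehicle.
That leaves bike.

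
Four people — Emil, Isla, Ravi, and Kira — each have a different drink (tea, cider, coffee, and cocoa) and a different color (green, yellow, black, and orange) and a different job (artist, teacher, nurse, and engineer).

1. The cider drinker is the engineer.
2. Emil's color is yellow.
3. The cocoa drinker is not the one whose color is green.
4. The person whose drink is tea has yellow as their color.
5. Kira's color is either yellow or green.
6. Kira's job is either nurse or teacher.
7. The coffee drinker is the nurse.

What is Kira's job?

nurse

With clues 1–6, artist and engineer are impossible for Kira's job.
With clues 1–7, teacher is impossible for Kira's job.
That leaves nurse.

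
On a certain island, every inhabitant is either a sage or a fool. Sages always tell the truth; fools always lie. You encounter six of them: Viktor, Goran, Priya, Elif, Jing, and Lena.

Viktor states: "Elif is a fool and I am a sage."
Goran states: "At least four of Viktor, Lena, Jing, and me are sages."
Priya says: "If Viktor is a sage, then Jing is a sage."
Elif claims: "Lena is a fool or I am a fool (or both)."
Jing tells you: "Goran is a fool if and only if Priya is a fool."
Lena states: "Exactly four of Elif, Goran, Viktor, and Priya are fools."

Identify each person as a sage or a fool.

Viktor: fool, Goran: fool, Priya: sage, Elif: sage, Jing: fool, Lena: fool

Consider Viktor. Suppose Viktor is a sage.
Then no assignment of the remaining roles makes every statement match its speaker's type — contradiction.
So Viktor is a fool.
With that fixed, Goran's statement is false, so Goran is a fool.
With that fixed, Priya's statement is true, so Priya is a sage.
With that fixed, Jing's statement is false, so Jing is a fool.
With that fixed, Lena's statement is false, so Lena is a fool.
With that fixed, Elif's statement is true, so Elif is a sage.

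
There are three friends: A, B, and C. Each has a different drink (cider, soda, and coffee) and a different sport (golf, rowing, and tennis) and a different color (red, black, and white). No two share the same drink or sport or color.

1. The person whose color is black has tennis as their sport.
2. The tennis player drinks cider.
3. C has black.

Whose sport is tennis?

With clues 1–3, A and B are impossible for the one with sport tennis.
That leaves C.

C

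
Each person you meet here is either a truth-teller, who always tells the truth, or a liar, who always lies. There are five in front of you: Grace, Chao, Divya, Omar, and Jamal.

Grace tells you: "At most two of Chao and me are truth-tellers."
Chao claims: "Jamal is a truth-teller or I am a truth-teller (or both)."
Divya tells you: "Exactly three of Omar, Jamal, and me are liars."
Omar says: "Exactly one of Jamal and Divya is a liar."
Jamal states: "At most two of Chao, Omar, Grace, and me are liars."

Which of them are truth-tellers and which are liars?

Regardless of anyone's role, Grace's statement is true, so Grace is a truth-teller.
Consider Chao. Suppose Chao is a liar.
Then no assignment of the remaining roles makes every statement match its speaker's type — contradiction.
So Chao is a truth-teller.
With that fixed, Jamal's statement is true, so Jamal is a truth-teller.
With that fixed, Divya's statement is false, so Divya is a liar.
With that fixed, Omar's statement is true, so Omar is a truth-teller.

Grace: truth-teller, Chao: truth-teller, Divya: liar, Omar: truth-teller, Jamal: truth-teller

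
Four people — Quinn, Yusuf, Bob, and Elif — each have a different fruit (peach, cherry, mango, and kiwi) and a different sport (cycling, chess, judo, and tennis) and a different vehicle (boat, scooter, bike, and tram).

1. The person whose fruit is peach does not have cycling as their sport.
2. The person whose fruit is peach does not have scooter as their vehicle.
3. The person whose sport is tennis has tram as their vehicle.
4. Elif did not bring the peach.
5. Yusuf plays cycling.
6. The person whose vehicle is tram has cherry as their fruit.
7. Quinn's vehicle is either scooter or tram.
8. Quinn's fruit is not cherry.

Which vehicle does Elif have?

tram

With clues 1–8, bike, boat, and scooter are impossible for Elif's vehicle.
That leaves tram.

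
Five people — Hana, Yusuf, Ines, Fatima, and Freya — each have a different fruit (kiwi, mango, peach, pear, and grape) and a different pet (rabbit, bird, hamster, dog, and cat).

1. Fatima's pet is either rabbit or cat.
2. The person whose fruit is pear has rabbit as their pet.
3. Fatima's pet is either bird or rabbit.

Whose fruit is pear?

With clues 1–3, Freya, Hana, Ines, and Yusuf are impossible for the one with fruit pear.
That leaves Fatima.

Fatima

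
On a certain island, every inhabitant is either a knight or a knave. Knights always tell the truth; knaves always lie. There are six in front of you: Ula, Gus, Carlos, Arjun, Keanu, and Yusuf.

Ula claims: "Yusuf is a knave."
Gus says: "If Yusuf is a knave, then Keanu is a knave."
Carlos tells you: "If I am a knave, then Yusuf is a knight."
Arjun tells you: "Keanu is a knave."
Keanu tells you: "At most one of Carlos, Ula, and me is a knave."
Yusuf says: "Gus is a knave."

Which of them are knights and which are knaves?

Ula: knight, Gus: knight, Carlos: knave, Arjun: knight, Keanu: knave, Yusuf: knave

Consider Ula. Suppose Ula is a knave.
Then no assignment of the remaining roles makes every statement match its speaker's type — contradiction.
So Ula is a knight.
Consider Gus. Suppose Gus is a knave.
Then no assignment of the remaining roles makes every statement match its speaker's type — contradiction.
So Gus is a knight.
With that fixed, Yusuf's statement is false, so Yusuf is a knave.
Consider Carlos. Suppose Carlos is a knight.
Then no assignment of the remaining roles makes every statement match its speaker's type — contradiction.
So Carlos is a knave.
Consider Arjun. Suppose Arjun is a knave.
Then no assignment of the remaining roles makes every statement match its speaker's type — contradiction.
So Arjun is a knight.
Consider Keanu. Suppose Keanu is a knight.
Then Gus's statement comes out false, contradicting Gus being a knight.
So Keanu is a knave.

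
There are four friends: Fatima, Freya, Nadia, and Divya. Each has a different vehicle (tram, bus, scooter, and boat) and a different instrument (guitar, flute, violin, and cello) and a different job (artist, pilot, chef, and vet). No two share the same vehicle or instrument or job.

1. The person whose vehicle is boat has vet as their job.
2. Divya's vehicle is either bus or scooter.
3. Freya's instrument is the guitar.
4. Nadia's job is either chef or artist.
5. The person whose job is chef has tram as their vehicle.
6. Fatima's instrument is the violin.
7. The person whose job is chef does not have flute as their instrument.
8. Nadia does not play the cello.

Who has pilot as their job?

With clues 1–4, Nadia is impossible for the one with job pilot.
With clues 1–8, Fatima and Freya are impossible for the one with job pilot.
That leaves Divya.

Divya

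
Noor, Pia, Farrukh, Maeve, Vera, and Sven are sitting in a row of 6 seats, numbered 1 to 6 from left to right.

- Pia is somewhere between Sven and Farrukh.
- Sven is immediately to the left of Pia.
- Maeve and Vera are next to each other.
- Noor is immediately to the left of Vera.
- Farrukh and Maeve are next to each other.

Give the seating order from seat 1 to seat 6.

Sven, Pia, Noor, Vera, Maeve, Farrukh

From clue 1: Pia is in {2,3,4,5}.
From clues 1–4: Pia is in {2,5}.
From clues 1–5: Sven → seat 1, Pia → seat 2, Noor → seat 3, Vera → seat 4, Maeve → seat 5, Farrukh → seat 6.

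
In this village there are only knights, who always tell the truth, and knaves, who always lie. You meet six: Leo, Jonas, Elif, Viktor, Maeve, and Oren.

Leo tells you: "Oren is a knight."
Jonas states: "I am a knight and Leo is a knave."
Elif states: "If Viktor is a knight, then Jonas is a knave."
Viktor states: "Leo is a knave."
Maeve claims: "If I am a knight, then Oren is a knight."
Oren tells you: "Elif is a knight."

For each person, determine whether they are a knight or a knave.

Leo: knight, Jonas: knave, Elif: knight, Viktor: knave, Maeve: knight, Oren: knight

Consider Leo. Suppose Leo is a knave.
Then no assignment of the remaining roles makes every statement match its speaker's type — contradiction.
So Leo is a knight.
With that fixed, Jonas's statement is false, so Jonas is a knave.
With that fixed, Elif's statement is true, so Elif is a knight.
With that fixed, Viktor's statement is false, so Viktor is a knave.
With that fixed, Oren's statement is true, so Oren is a knight.
With that fixed, Maeve's statement is true, so Maeve is a knight.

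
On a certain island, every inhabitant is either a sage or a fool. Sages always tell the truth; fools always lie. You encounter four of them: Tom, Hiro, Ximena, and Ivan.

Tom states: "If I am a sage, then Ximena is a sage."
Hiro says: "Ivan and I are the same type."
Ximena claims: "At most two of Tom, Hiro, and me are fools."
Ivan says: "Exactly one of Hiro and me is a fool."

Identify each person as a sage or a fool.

Consider Tom. Suppose Tom is a fool.
Then Tom's own statement would have to be false, but it can't be — contradiction.
So Tom is a sage.
With that fixed, Ximena's statement is true, so Ximena is a sage.
Consider Hiro. Suppose Hiro is a sage.
Then whichever role Ivan has, Ivan's statement has the wrong truth value — contradiction.
So Hiro is a fool.
Consider Ivan. Suppose Ivan is a fool.
Then Hiro's statement comes out true, contradicting Hiro being a fool.
So Ivan is a sage.

Tom: sage, Hiro: fool, Ximena: sage, Ivan: sage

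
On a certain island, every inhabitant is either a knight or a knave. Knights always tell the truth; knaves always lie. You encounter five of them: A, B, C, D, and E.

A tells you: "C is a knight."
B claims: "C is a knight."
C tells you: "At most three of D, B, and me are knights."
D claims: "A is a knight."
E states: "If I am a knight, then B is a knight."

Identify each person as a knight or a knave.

Regardless of anyone's role, C's statement is true, so C is a knight.
With that fixed, A's statement is true, so A is a knight.
With that fixed, B's statement is true, so B is a knight.
With that fixed, D's statement is true, so D is a knight.
With that fixed, E's statement is true, so E is a knight.

A: knight, B: knight, C: knight, D: knight, E: knight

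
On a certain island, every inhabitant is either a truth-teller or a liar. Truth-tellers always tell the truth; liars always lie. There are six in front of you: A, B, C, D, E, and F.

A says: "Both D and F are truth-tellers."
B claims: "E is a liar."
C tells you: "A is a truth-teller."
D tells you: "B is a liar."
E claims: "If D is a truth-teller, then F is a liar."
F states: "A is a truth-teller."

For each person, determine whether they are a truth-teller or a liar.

A: liar, B: liar, C: liar, D: truth-teller, E: truth-teller, F: liar

Consider A. Suppose A is a truth-teller.
Then no assignment of the remaining roles makes every statement match its speaker's type — contradiction.
So A is a liar.
With that fixed, C's statement is false, so C is a liar.
With that fixed, F's statement is false, so F is a liar.
With that fixed, E's statement is true, so E is a truth-teller.
With that fixed, B's statement is false, so B is a liar.
With that fixed, D's statement is true, so D is a truth-teller.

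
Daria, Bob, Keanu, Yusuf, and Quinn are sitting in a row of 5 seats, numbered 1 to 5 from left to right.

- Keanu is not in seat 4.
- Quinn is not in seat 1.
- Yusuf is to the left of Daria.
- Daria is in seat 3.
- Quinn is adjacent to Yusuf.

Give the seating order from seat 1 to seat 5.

Yusuf, Quinn, Daria, Bob, Keanu

From clue 1: Keanu is in {1,2,3,5}.
From clues 1–3: Daria is in {2,3,4,5}.
From clues 1–4: Daria → seat 3.
From clues 1–5: Yusuf → seat 1, Quinn → seat 2, Bob → seat 4, Keanu → seat 5.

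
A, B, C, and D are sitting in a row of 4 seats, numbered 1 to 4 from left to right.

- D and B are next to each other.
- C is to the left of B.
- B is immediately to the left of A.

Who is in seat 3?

With clues 1–2, A and C are ruled out for seat 3.
With clues 1–3, D is ruled out for seat 3.
So seat 3 is B.

B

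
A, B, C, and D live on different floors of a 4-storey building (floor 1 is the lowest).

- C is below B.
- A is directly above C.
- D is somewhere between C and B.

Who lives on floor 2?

A

With clues 1–2, B and D are ruled out for floor 2.
With clues 1–3, C is ruled out for floor 2.
So floor 2 is A.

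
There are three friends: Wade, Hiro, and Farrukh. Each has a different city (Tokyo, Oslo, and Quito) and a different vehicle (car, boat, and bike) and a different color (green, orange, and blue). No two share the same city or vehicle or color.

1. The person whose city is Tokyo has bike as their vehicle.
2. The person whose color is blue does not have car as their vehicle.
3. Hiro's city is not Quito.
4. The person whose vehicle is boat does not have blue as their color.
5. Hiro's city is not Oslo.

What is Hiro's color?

With clues 1–5, green and orange are impossible for Hiro's color.
That leaves blue.

blue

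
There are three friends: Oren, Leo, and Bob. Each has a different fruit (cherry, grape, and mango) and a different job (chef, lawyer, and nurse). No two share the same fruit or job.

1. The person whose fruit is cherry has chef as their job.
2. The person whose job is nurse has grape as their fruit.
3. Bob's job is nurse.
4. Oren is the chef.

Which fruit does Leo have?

With clues 1–3, grape is impossible for Leo's fruit.
With clues 1–4, cherry is impossible for Leo's fruit.
That leaves mango.

mango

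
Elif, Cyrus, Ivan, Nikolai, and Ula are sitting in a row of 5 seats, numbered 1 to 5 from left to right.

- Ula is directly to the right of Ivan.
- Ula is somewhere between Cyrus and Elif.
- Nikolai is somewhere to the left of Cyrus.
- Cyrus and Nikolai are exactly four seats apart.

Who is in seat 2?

Elif

With clues 1–2, Ula is ruled out for seat 2.
With clues 1–4, Cyrus, Ivan, and Nikolai are ruled out for seat 2.
So seat 2 is Elif.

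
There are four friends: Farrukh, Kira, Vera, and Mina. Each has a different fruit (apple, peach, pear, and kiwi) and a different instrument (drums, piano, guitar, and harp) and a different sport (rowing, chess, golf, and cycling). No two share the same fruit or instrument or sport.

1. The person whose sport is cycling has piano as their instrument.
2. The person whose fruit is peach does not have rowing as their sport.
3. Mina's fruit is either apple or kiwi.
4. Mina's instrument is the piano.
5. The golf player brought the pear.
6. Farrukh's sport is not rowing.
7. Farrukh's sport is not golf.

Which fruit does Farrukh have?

peach

With clues 1–6, apple and kiwi are impossible for Farrukh's fruit.
With clues 1–7, pear is impossible for Farrukh's fruit.
That leaves peach.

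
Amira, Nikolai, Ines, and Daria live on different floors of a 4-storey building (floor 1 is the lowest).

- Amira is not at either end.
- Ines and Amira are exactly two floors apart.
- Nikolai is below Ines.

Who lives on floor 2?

Amira

With clues 1–2, Ines is ruled out for floor 2.
With clues 1–3, Daria and Nikolai are ruled out for floor 2.
So floor 2 is Amira.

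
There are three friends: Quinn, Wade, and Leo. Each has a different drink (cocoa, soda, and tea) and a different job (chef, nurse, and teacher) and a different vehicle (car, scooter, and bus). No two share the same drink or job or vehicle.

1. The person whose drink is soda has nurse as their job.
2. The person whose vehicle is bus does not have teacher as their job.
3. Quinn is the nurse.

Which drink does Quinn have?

soda

With clues 1–3, cocoa and tea are impossible for Quinn's drink.
That leaves soda.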